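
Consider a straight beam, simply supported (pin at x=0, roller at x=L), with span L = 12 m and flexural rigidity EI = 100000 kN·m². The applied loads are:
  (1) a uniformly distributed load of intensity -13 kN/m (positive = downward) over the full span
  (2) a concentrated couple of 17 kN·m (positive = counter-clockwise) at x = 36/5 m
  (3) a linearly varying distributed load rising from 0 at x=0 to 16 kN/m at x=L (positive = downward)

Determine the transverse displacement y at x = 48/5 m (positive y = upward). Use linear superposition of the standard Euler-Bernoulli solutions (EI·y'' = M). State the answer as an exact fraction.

Load 1 — uniform load w=-13 kN/m over full span:
  y_1 = -wx(L³-2Lx²+x³)/(24EI) = -(-13)·(48/5)·(12³-2·12·(48/5)²+(48/5)³)/(24·100000) = 40716/1953125 m
Load 2 — applied couple M₀=17 kN·m at a=36/5 m (b=L-a=24/5):
  y_2 = (M₀x³/(6L)-M₀(x-a)²/2+C₁x)/EI  [x>a] with C₁=M₀(3b²-L²)/(6L)=-442/25 = (17·(48/5)³/(6·12)-17·((48/5)-(36/5))²/2+(-442/25)·(48/5))/100000 = -153/1562500 m
Load 3 — triangular load w₀=16 kN/m (0→w₀ over full span):
  y_3 = -w₀x(7L⁴-10L²x²+3x⁴)/(360LEI) = -16·(48/5)·(7·12⁴-10·12²·(48/5)²+3·(48/5)⁴)/(360·12·100000) = -658368/48828125 m
Superposition: y = Σ y_i = 1419003/195312500 m ≈ 0.007265 m

y(48/5) = 1419003/195312500 m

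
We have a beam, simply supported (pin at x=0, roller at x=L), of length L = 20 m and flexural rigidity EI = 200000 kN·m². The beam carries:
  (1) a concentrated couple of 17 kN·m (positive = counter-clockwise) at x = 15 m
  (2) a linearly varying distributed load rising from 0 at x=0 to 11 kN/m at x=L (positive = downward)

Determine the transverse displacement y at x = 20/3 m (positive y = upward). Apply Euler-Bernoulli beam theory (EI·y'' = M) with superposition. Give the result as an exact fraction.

Load 1 — applied couple M₀=17 kN·m at a=15 m (b=L-a=5):
  y_1 = (M₀x³/(6L)+C₁x)/EI  [x≤a] with C₁=M₀(3b²-L²)/(6L)=-1105/24 = (17·(20/3)³/(6·20)+(-1105/24)·(20/3))/200000 = -1717/1296000 m
Load 2 — triangular load w₀=11 kN/m (0→w₀ over full span):
  y_2 = -w₀x(7L⁴-10L²x²+3x⁴)/(360LEI) = -11·(20/3)·(7·20⁴-10·20²·(20/3)²+3·(20/3)⁴)/(360·20·200000) = -176/3645 m
Superposition: y = Σ y_i = -578653/11664000 m ≈ -0.049610 m

y(20/3) = -578653/11664000 m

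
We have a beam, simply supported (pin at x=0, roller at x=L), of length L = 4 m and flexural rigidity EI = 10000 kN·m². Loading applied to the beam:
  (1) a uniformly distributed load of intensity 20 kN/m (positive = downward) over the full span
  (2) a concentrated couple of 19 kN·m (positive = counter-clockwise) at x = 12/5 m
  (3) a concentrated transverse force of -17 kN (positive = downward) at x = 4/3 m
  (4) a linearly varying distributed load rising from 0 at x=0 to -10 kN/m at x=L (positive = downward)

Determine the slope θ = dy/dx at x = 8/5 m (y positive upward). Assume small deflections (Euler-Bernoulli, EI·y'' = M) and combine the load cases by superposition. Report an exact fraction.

θ(8/5) = -44609/50625000 rad

Load 1 — uniform load w=20 kN/m over full span:
  θ_1 = -w(L³-6Lx²+4x³)/(24EI) = -20·(4³-6·4·(8/5)²+4·(8/5)³)/(24·10000) = -74/46875 rad
Load 2 — applied couple M₀=19 kN·m at a=12/5 m (b=L-a=8/5):
  θ_2 = (M₀x²/(2L)+C₁)/EI  [x≤a] with C₁=M₀(3b²-L²)/(6L)=-494/75 = (19·(8/5)²/(2·4)+(-494/75))/10000 = -19/375000 rad
Load 3 — point force P=-17 kN at a=4/3 m (b=L-a=8/3):
  θ_3 = -Pa(2L²-6Lx+3x²+a²)/(6LEI)  [x>a] = -(-17)·(4/3)·(2·4²-6·4·(8/5)+3·(8/5)²+(4/3)²)/(6·4·10000) = 731/2531250 rad
Load 4 — triangular load w₀=-10 kN/m (0→w₀ over full span):
  θ_4 = -w₀(7L⁴-30L²x²+15x⁴)/(360LEI) = -(-10)·(7·4⁴-30·4²·(8/5)²+15·(8/5)⁴)/(360·4·10000) = 323/703125 rad
Superposition: θ = Σ θ_i = -44609/50625000 rad ≈ -0.000881 rad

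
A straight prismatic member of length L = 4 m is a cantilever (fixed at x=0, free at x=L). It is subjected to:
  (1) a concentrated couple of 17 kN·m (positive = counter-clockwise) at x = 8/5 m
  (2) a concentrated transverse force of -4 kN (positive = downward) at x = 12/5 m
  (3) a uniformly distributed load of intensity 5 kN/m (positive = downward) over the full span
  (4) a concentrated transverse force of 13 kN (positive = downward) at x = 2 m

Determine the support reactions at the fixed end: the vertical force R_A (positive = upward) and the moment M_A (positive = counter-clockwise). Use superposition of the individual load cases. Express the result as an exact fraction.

R_A = 29 kN, M_A = 197/5 kN·m

Load 1 — applied couple M₀=17 kN·m at a=8/5 m (b=L-a=12/5):
  R_A = 0 kN
  M_A = -M₀ = -17 kN·m
Load 2 — point force P=-4 kN at a=12/5 m (b=L-a=8/5):
  R_A = P = (-4) = -4 kN
  M_A = Pa = (-4)·(12/5) = -48/5 kN·m
Load 3 — uniform load w=5 kN/m over full span:
  R_A = wL = 5·4 = 20 kN
  M_A = wL²/2 = 5·4²/2 = 40 kN·m
Load 4 — point force P=13 kN at a=2 m (b=L-a=2):
  R_A = P = 13 kN
  M_A = Pa = 13·2 = 26 kN·m
Superposition: R_A = 29 kN, M_A = 197/5 kN·m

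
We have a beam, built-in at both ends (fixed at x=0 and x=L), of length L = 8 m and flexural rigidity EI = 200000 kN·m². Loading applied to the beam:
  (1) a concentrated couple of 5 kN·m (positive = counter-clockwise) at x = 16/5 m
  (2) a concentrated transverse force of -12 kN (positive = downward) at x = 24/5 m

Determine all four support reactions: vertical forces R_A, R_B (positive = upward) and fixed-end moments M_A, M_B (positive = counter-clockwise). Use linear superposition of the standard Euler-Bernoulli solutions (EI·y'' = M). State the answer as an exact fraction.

Load 1 — applied couple M₀=5 kN·m at a=16/5 m (b=L-a=24/5):
  R_A = 6M₀ab/L³ = 6·5·(16/5)·(24/5)/8³ = 9/10 kN
  M_A = M₀b(2a-b)/L² = 5·(24/5)·(2·(16/5)-(24/5))/8² = 3/5 kN·m
  R_B = -6M₀ab/L³ = -6·5·(16/5)·(24/5)/8³ = -9/10 kN
  M_B = M₀a(2b-a)/L² = 5·(16/5)·(2·(24/5)-(16/5))/8² = 8/5 kN·m
Load 2 — point force P=-12 kN at a=24/5 m (b=L-a=16/5):
  R_A = Pb²(3a+b)/L³ = (-12)·(16/5)²·(3·(24/5)+(16/5))/8³ = -528/125 kN
  M_A = Pab²/L² = (-12)·(24/5)·(16/5)²/8² = -1152/125 kN·m
  R_B = Pa²(a+3b)/L³ = (-12)·(24/5)²·((24/5)+3·(16/5))/8³ = -972/125 kN
  M_B = -Pa²b/L² = -(-12)·(24/5)²·(16/5)/8² = 1728/125 kN·m
Superposition: R_A = -831/250 kN, M_A = -1077/125 kN·m, R_B = -2169/250 kN, M_B = 1928/125 kN·m

R_A = -831/250 kN, M_A = -1077/125 kN·m, R_B = -2169/250 kN, M_B = 1928/125 kN·m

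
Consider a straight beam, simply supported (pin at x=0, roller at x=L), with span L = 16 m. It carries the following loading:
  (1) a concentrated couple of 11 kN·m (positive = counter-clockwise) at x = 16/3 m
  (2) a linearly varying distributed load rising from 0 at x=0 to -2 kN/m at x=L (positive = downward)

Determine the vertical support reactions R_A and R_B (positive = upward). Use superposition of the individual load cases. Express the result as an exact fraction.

Load 1 — applied couple M₀=11 kN·m at a=16/3 m (b=L-a=32/3):
  R_A = M₀/L = 11/16 kN
  R_B = -M₀/L = -11/16 kN
Load 2 — triangular load w₀=-2 kN/m (0→w₀ over full span):
  R_A = w₀L/6 = (-2)·16/6 = -16/3 kN
  R_B = w₀L/3 = (-2)·16/3 = -32/3 kN
Superposition: R_A = -223/48 kN, R_B = -545/48 kN

R_A = -223/48 kN, R_B = -545/48 kN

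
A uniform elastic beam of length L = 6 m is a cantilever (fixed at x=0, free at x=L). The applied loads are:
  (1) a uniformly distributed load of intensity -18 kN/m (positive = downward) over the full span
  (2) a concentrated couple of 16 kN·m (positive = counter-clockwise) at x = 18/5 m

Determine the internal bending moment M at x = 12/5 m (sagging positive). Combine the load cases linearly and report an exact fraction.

M(12/5) = 3316/25 kN·m

Load 1 — uniform load w=-18 kN/m over full span:
  M_1 = -w(L-x)²/2 = -(-18)·(6-(12/5))²/2 = 2916/25 kN·m
Load 2 — applied couple M₀=16 kN·m at a=18/5 m (b=L-a=12/5):
  M_2 = M₀  [x≤a] = 16 = 16 kN·m
Superposition: M = Σ M_i = 3316/25 kN·m ≈ 132.640000 kN·m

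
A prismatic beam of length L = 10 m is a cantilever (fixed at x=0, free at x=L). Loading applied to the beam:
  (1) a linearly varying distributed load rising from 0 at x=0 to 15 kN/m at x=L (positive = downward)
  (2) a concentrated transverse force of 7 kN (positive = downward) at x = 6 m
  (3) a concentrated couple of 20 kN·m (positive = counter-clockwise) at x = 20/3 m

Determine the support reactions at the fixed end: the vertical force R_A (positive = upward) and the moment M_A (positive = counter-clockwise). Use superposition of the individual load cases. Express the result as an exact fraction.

Load 1 — triangular load w₀=15 kN/m (0→w₀ over full span):
  R_A = w₀L/2 = 15·10/2 = 75 kN
  M_A = w₀L²/3 = 15·10²/3 = 500 kN·m
Load 2 — point force P=7 kN at a=6 m (b=L-a=4):
  R_A = P = 7 kN
  M_A = Pa = 7·6 = 42 kN·m
Load 3 — applied couple M₀=20 kN·m at a=20/3 m (b=L-a=10/3):
  R_A = 0 kN
  M_A = -M₀ = -20 kN·m
Superposition: R_A = 82 kN, M_A = 522 kN·m

R_A = 82 kN, M_A = 522 kN·m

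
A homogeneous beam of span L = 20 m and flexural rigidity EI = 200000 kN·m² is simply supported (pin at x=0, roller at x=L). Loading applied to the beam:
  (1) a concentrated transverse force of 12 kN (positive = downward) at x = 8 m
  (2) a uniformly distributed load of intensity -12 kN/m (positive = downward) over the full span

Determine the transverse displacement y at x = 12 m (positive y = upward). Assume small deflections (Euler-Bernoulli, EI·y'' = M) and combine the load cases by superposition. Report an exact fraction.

Load 1 — point force P=12 kN at a=8 m (b=L-a=12):
  y_1 = -Pa(L-x)(2Lx-a²-x²)/(6LEI)  [x>a] = -12·8·(20-12)·(2·20·12-8²-12²)/(6·20·200000) = -136/15625 m
Load 2 — uniform load w=-12 kN/m over full span:
  y_2 = -wx(L³-2Lx²+x³)/(24EI) = -(-12)·12·(20³-2·20·12²+12³)/(24·200000) = 372/3125 m
Superposition: y = Σ y_i = 1724/15625 m ≈ 0.110336 m

y(12) = 1724/15625 m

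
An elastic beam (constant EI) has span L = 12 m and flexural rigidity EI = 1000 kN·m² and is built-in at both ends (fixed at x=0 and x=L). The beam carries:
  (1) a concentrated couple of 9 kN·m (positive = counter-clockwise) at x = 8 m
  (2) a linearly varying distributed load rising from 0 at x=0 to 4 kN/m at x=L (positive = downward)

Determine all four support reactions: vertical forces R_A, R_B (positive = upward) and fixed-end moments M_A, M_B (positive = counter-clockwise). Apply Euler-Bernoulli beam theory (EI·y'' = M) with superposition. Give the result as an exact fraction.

R_A = 41/5 kN, M_A = 111/5 kN·m, R_B = 79/5 kN, M_B = -144/5 kN·m

Load 1 — applied couple M₀=9 kN·m at a=8 m (b=L-a=4):
  R_A = 6M₀ab/L³ = 6·9·8·4/12³ = 1 kN
  M_A = M₀b(2a-b)/L² = 9·4·(2·8-4)/12² = 3 kN·m
  R_B = -6M₀ab/L³ = -6·9·8·4/12³ = -1 kN
  M_B = M₀a(2b-a)/L² = 9·8·(2·4-8)/12² = 0 kN·m
Load 2 — triangular load w₀=4 kN/m (0→w₀ over full span):
  R_A = 3w₀L/20 = 3·4·12/20 = 36/5 kN
  M_A = w₀L²/30 = 4·12²/30 = 96/5 kN·m
  R_B = 7w₀L/20 = 7·4·12/20 = 84/5 kN
  M_B = -w₀L²/20 = -4·12²/20 = -144/5 kN·m
Superposition: R_A = 41/5 kN, M_A = 111/5 kN·m, R_B = 79/5 kN, M_B = -144/5 kN·m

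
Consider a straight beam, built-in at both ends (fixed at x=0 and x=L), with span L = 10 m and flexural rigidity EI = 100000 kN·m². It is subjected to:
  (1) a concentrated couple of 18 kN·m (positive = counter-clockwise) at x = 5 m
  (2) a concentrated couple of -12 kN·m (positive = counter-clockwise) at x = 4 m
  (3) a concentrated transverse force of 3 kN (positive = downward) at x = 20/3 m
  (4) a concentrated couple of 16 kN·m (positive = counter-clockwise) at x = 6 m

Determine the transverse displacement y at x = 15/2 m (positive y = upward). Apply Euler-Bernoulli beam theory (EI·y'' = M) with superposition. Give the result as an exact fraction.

y(15/2) = -1481/17280000 m

Load 1 — applied couple M₀=18 kN·m at a=5 m (b=L-a=5):
  y_1 = (R_Ax³/6 - M_Ax²/2 - M₀(x-a)²/2)/EI  [x>a] with R_A=27/10, M_A=9/2 = ((27/10)·(15/2)³/6 - (9/2)·(15/2)²/2 - 18·((15/2)-5)²/2)/100000 = 9/128000 m
Load 2 — applied couple M₀=-12 kN·m at a=4 m (b=L-a=6):
  y_2 = (R_Ax³/6 - M_Ax²/2 - M₀(x-a)²/2)/EI  [x>a] with R_A=-216/125, M_A=-36/25 = ((-216/125)·(15/2)³/6 - (-36/25)·(15/2)²/2 - (-12)·((15/2)-4)²/2)/100000 = -3/40000 m
Load 3 — point force P=3 kN at a=20/3 m (b=L-a=10/3):
  y_3 = -Pa²(L-x)²(3bL-(3b+a)(L-x))/(6L³EI)  [x>a] = -3·(20/3)²·(10-(15/2))²·(3·(10/3)·10-(3·(10/3)+(20/3))·(10-(15/2)))/(6·10³·100000) = -7/86400 m
Load 4 — applied couple M₀=16 kN·m at a=6 m (b=L-a=4):
  y_4 = (R_Ax³/6 - M_Ax²/2 - M₀(x-a)²/2)/EI  [x>a] with R_A=288/125, M_A=128/25 = ((288/125)·(15/2)³/6 - (128/25)·(15/2)²/2 - 16·((15/2)-6)²/2)/100000 = 0 m
Superposition: y = Σ y_i = -1481/17280000 m ≈ -0.000086 m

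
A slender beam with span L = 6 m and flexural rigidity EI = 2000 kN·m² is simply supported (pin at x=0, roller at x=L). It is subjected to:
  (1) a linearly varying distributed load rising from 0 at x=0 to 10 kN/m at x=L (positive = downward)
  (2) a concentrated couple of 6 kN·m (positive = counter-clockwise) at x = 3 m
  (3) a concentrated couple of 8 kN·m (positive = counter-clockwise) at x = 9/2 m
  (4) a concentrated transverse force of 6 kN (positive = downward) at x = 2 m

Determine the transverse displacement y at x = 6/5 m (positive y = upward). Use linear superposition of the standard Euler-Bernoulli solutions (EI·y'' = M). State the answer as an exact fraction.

Load 1 — triangular load w₀=10 kN/m (0→w₀ over full span):
  y_1 = -w₀x(7L⁴-10L²x²+3x⁴)/(360LEI) = -10·(6/5)·(7·6⁴-10·6²·(6/5)²+3·(6/5)⁴)/(360·6·2000) = -9288/390625 m
Load 2 — applied couple M₀=6 kN·m at a=3 m (b=L-a=3):
  y_2 = (M₀x³/(6L)+C₁x)/EI  [x≤a] with C₁=M₀(3b²-L²)/(6L)=-3/2 = (6·(6/5)³/(6·6)+(-3/2)·(6/5))/2000 = -189/250000 m
Load 3 — applied couple M₀=8 kN·m at a=9/2 m (b=L-a=3/2):
  y_3 = (M₀x³/(6L)+C₁x)/EI  [x≤a] with C₁=M₀(3b²-L²)/(6L)=-13/2 = (8·(6/5)³/(6·6)+(-13/2)·(6/5))/2000 = -927/250000 m
Load 4 — point force P=6 kN at a=2 m (b=L-a=4):
  y_4 = -Pbx(L²-b²-x²)/(6LEI)  [x≤a] = -6·4·(6/5)·(6²-4²-(6/5)²)/(6·6·2000) = -116/15625 m
Superposition: y = Σ y_i = -55727/1562500 m ≈ -0.035665 m

y(6/5) = -55727/1562500 m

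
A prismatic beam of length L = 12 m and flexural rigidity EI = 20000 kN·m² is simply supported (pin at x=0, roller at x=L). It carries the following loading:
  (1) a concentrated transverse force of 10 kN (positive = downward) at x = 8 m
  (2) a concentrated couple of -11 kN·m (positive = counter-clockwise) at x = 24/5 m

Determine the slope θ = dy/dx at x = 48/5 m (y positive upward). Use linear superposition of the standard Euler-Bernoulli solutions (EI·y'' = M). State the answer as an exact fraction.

Load 1 — point force P=10 kN at a=8 m (b=L-a=4):
  θ_1 = -Pa(2L²-6Lx+3x²+a²)/(6LEI)  [x>a] = -10·8·(2·12²-6·12·(48/5)+3·(48/5)²+8²)/(6·12·20000) = 98/28125 rad
Load 2 — applied couple M₀=-11 kN·m at a=24/5 m (b=L-a=36/5):
  θ_2 = (M₀x²/(2L)-M₀(x-a)+C₁)/EI  [x>a] with C₁=M₀(3b²-L²)/(6L)=-44/25 = ((-11)·(48/5)²/(2·12)-(-11)·((48/5)-(24/5))+(-44/25))/20000 = 11/25000 rad
Superposition: θ = Σ θ_i = 883/225000 rad ≈ 0.003924 rad

θ(48/5) = 883/225000 rad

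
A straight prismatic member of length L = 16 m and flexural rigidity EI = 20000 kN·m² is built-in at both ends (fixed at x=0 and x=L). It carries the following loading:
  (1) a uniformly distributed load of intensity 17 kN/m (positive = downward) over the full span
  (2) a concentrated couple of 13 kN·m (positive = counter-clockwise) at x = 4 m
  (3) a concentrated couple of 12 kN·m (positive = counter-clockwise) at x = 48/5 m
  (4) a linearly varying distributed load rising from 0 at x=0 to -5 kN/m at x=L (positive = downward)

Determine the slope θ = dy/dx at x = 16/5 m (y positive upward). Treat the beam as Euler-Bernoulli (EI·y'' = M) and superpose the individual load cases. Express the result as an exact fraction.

θ(16/5) = -111299/4687500 rad

Load 1 — uniform load w=17 kN/m over full span:
  θ_1 = -wx(L-x)(L-2x)/(12EI) = -17·(16/5)·(16-(16/5))·(16-2·(16/5))/(12·20000) = -2176/78125 rad
Load 2 — applied couple M₀=13 kN·m at a=4 m (b=L-a=12):
  θ_2 = (R_Ax²/2 - M_Ax)/EI  [x≤a] with R_A=117/128, M_A=-39/16 = ((117/128)·(16/5)²/2 - (-39/16)·(16/5))/20000 = 39/62500 rad
Load 3 — applied couple M₀=12 kN·m at a=48/5 m (b=L-a=32/5):
  θ_3 = (R_Ax²/2 - M_Ax)/EI  [x≤a] with R_A=27/25, M_A=96/25 = ((27/25)·(16/5)²/2 - (96/25)·(16/5))/20000 = -132/390625 rad
Load 4 — triangular load w₀=-5 kN/m (0→w₀ over full span):
  θ_4 = -w₀(2x(L-x)(L-2x)(x+2L)+x²(L-x)²)/(120LEI) = -(-5)·(2·(16/5)·(16-(16/5))·(16-2·(16/5))·((16/5)+2·16)+(16/5)²·(16-(16/5))²)/(120·16·20000) = 896/234375 rad
Superposition: θ = Σ θ_i = -111299/4687500 rad ≈ -0.023744 rad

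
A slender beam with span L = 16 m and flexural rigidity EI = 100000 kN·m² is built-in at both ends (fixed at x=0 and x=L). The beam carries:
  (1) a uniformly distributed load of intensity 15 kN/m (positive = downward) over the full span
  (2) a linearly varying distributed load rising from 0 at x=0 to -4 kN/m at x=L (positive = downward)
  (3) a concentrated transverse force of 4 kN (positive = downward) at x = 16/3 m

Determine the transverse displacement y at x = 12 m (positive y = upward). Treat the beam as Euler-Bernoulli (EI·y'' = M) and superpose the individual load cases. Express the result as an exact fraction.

Load 1 — uniform load w=15 kN/m over full span:
  y_1 = -wx²(L-x)²/(24EI) = -15·12²·(16-12)²/(24·100000) = -9/625 m
Load 2 — triangular load w₀=-4 kN/m (0→w₀ over full span):
  y_2 = -w₀x²(L-x)²(x+2L)/(120LEI) = -(-4)·12²·(16-12)²·(12+2·16)/(120·16·100000) = 33/15625 m
Load 3 — point force P=4 kN at a=16/3 m (b=L-a=32/3):
  y_3 = -Pa²(L-x)²(3bL-(3b+a)(L-x))/(6L³EI)  [x>a] = -4·(16/3)²·(16-12)²·(3·(32/3)·16-(3·(32/3)+(16/3))·(16-12))/(6·16³·100000) = -68/253125 m
Superposition: y = Σ y_i = -15892/1265625 m ≈ -0.012557 m

y(12) = -15892/1265625 m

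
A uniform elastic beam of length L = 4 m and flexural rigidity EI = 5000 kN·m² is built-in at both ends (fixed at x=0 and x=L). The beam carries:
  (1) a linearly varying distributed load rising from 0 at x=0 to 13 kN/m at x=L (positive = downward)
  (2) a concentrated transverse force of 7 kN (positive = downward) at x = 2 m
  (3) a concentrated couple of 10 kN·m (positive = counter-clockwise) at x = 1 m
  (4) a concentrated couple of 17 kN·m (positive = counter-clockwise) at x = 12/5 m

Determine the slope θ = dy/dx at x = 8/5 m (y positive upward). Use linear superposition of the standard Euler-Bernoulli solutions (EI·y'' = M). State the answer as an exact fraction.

Load 1 — triangular load w₀=13 kN/m (0→w₀ over full span):
  θ_1 = -w₀(2x(L-x)(L-2x)(x+2L)+x²(L-x)²)/(120LEI) = -13·(2·(8/5)·(4-(8/5))·(4-2·(8/5))·((8/5)+2·4)+(8/5)²·(4-(8/5))²)/(120·4·5000) = -156/390625 rad
Load 2 — point force P=7 kN at a=2 m (b=L-a=2):
  θ_2 = -Pb²x(2aL-(3a+b)x)/(2L³EI)  [x≤a] = -7·2²·(8/5)·(2·2·4-(3·2+2)·(8/5))/(2·4³·5000) = -7/31250 rad
Load 3 — applied couple M₀=10 kN·m at a=1 m (b=L-a=3):
  θ_3 = (R_Ax²/2 - M_Ax - M₀(x-a))/EI  [x>a] with R_A=45/16, M_A=-15/8 = ((45/16)·(8/5)²/2 - (-15/8)·(8/5) - 10·((8/5)-1))/5000 = 3/25000 rad
Load 4 — applied couple M₀=17 kN·m at a=12/5 m (b=L-a=8/5):
  θ_4 = (R_Ax²/2 - M_Ax)/EI  [x≤a] with R_A=153/25, M_A=136/25 = ((153/25)·(8/5)²/2 - (136/25)·(8/5))/5000 = -68/390625 rad
Superposition: θ = Σ θ_i = -2117/3125000 rad ≈ -0.000677 rad

θ(8/5) = -2117/3125000 rad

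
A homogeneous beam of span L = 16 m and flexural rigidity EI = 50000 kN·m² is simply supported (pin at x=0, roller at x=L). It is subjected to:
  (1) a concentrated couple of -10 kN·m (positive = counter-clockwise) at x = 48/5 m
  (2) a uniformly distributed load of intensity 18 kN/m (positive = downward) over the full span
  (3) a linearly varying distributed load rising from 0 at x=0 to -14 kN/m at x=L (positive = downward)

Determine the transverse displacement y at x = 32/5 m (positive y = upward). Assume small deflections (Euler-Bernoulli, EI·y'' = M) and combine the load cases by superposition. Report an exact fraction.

Load 1 — applied couple M₀=-10 kN·m at a=48/5 m (b=L-a=32/5):
  y_1 = (M₀x³/(6L)+C₁x)/EI  [x≤a] with C₁=M₀(3b²-L²)/(6L)=208/15 = ((-10)·(32/5)³/(6·16)+(208/15)·(32/5))/50000 = 96/78125 m
Load 2 — uniform load w=18 kN/m over full span:
  y_2 = -wx(L³-2Lx²+x³)/(24EI) = -18·(32/5)·(16³-2·16·(32/5)²+(32/5)³)/(24·50000) = -571392/1953125 m
Load 3 — triangular load w₀=-14 kN/m (0→w₀ over full span):
  y_3 = -w₀x(7L⁴-10L²x²+3x⁴)/(360LEI) = -(-14)·(32/5)·(7·16⁴-10·16²·(32/5)²+3·(32/5)⁴)/(360·16·50000) = 16357376/146484375 m
Superposition: y = Σ y_i = -26317024/146484375 m ≈ -0.179658 m

y(32/5) = -26317024/146484375 m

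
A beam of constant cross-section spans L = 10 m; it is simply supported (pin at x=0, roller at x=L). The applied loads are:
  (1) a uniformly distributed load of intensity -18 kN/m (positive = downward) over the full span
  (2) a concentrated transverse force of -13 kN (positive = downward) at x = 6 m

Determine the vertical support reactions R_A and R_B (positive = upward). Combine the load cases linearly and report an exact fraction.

Load 1 — uniform load w=-18 kN/m over full span:
  R_A = wL/2 = (-18)·10/2 = -90 kN
  R_B = wL/2 = (-18)·10/2 = -90 kN
Load 2 — point force P=-13 kN at a=6 m (b=L-a=4):
  R_A = Pb/L = (-13)·4/10 = -26/5 kN
  R_B = Pa/L = (-13)·6/10 = -39/5 kN
Superposition: R_A = -476/5 kN, R_B = -489/5 kN

R_A = -476/5 kN, R_B = -489/5 kN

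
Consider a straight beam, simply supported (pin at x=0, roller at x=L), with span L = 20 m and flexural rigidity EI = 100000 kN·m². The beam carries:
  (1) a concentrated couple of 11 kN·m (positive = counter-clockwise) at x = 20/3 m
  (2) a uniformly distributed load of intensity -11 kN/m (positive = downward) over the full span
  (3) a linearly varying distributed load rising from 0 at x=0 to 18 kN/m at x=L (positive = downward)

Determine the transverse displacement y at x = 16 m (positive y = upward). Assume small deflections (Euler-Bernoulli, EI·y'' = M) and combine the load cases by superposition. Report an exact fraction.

y(16) = 56201/2812500 m

Load 1 — applied couple M₀=11 kN·m at a=20/3 m (b=L-a=40/3):
  y_1 = (M₀x³/(6L)-M₀(x-a)²/2+C₁x)/EI  [x>a] with C₁=M₀(3b²-L²)/(6L)=110/9 = (11·16³/(6·20)-11·(16-(20/3))²/2+(110/9)·16)/100000 = 517/562500 m
Load 2 — uniform load w=-11 kN/m over full span:
  y_2 = -wx(L³-2Lx²+x³)/(24EI) = -(-11)·16·(20³-2·20·16²+16³)/(24·100000) = 1276/9375 m
Load 3 — triangular load w₀=18 kN/m (0→w₀ over full span):
  y_3 = -w₀x(7L⁴-10L²x²+3x⁴)/(360LEI) = -18·16·(7·20⁴-10·20²·16²+3·16⁴)/(360·20·100000) = -9144/78125 m
Superposition: y = Σ y_i = 56201/2812500 m ≈ 0.019983 m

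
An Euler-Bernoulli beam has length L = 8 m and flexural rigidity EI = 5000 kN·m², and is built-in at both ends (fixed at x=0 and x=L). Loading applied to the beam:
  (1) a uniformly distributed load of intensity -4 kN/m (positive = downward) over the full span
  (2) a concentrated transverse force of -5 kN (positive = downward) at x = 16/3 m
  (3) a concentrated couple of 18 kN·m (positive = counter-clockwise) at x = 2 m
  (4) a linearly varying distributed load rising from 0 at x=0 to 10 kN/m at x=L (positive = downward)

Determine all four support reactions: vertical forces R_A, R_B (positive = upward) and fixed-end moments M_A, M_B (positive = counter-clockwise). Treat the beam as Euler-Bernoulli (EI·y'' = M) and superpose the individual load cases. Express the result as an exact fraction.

R_A = -2389/864 kN, M_A = -1369/216 kN·m, R_B = 4981/864 kN, M_B = 191/216 kN·m

Load 1 — uniform load w=-4 kN/m over full span:
  R_A = wL/2 = (-4)·8/2 = -16 kN
  M_A = wL²/12 = (-4)·8²/12 = -64/3 kN·m
  R_B = wL/2 = (-4)·8/2 = -16 kN
  M_B = -wL²/12 = -(-4)·8²/12 = 64/3 kN·m
Load 2 — point force P=-5 kN at a=16/3 m (b=L-a=8/3):
  R_A = Pb²(3a+b)/L³ = (-5)·(8/3)²·(3·(16/3)+(8/3))/8³ = -35/27 kN
  M_A = Pab²/L² = (-5)·(16/3)·(8/3)²/8² = -80/27 kN·m
  R_B = Pa²(a+3b)/L³ = (-5)·(16/3)²·((16/3)+3·(8/3))/8³ = -100/27 kN
  M_B = -Pa²b/L² = -(-5)·(16/3)²·(8/3)/8² = 160/27 kN·m
Load 3 — applied couple M₀=18 kN·m at a=2 m (b=L-a=6):
  R_A = 6M₀ab/L³ = 6·18·2·6/8³ = 81/32 kN
  M_A = M₀b(2a-b)/L² = 18·6·(2·2-6)/8² = -27/8 kN·m
  R_B = -6M₀ab/L³ = -6·18·2·6/8³ = -81/32 kN
  M_B = M₀a(2b-a)/L² = 18·2·(2·6-2)/8² = 45/8 kN·m
Load 4 — triangular load w₀=10 kN/m (0→w₀ over full span):
  R_A = 3w₀L/20 = 3·10·8/20 = 12 kN
  M_A = w₀L²/30 = 10·8²/30 = 64/3 kN·m
  R_B = 7w₀L/20 = 7·10·8/20 = 28 kN
  M_B = -w₀L²/20 = -10·8²/20 = -32 kN·m
Superposition: R_A = -2389/864 kN, M_A = -1369/216 kN·m, R_B = 4981/864 kN, M_B = 191/216 kN·m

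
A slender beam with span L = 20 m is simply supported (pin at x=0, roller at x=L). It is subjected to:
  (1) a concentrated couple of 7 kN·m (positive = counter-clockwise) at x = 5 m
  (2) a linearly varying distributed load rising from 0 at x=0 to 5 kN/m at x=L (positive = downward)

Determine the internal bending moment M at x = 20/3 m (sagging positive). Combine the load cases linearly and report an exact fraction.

Load 1 — applied couple M₀=7 kN·m at a=5 m (b=L-a=15):
  M_1 = M₀x/L - M₀  [x>a] = 7·(20/3)/20 - 7 = -14/3 kN·m
Load 2 — triangular load w₀=5 kN/m (0→w₀ over full span):
  M_2 = w₀Lx/6 - w₀x³/(6L) = 5·20·(20/3)/6 - 5·(20/3)³/(6·20) = 8000/81 kN·m
Superposition: M = Σ M_i = 7622/81 kN·m ≈ 94.098765 kN·m

M(20/3) = 7622/81 kN·m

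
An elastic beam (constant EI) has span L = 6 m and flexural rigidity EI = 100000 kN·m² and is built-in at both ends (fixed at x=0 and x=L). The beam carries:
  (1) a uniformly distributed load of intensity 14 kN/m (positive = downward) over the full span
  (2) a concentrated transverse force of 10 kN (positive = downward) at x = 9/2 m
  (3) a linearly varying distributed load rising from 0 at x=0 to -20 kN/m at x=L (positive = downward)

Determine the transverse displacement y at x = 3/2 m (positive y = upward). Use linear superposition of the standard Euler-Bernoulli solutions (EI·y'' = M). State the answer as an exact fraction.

y(3/2) = -603/5120000 m

Load 1 — uniform load w=14 kN/m over full span:
  y_1 = -wx²(L-x)²/(24EI) = -14·(3/2)²·(6-(3/2))²/(24·100000) = -1701/6400000 m
Load 2 — point force P=10 kN at a=9/2 m (b=L-a=3/2):
  y_2 = -Pb²x²(3aL-(3a+b)x)/(6L³EI)  [x≤a] = -10·(3/2)²·(3/2)²·(3·(9/2)·6-(3·(9/2)+(3/2))·(3/2))/(6·6³·100000) = -117/5120000 m
Load 3 — triangular load w₀=-20 kN/m (0→w₀ over full span):
  y_3 = -w₀x²(L-x)²(x+2L)/(120LEI) = -(-20)·(3/2)²·(6-(3/2))²·((3/2)+2·6)/(120·6·100000) = 2187/12800000 m
Superposition: y = Σ y_i = -603/5120000 m ≈ -0.000118 m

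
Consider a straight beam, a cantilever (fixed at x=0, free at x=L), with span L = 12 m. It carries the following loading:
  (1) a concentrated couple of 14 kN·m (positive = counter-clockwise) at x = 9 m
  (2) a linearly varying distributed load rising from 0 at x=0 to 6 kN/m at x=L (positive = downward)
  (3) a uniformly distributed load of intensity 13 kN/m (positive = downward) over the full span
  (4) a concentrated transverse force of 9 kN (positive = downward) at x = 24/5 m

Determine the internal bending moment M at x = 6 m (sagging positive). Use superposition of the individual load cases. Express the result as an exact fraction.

Load 1 — applied couple M₀=14 kN·m at a=9 m (b=L-a=3):
  M_1 = M₀  [x≤a] = 14 = 14 kN·m
Load 2 — triangular load w₀=6 kN/m (0→w₀ over full span):
  M_2 = w₀Lx/2 - w₀L²/3 - w₀x³/(6L) = 6·12·6/2 - 6·12²/3 - 6·6³/(6·12) = -90 kN·m
Load 3 — uniform load w=13 kN/m over full span:
  M_3 = -w(L-x)²/2 = -13·(12-6)²/2 = -234 kN·m
Load 4 — point force P=9 kN at a=24/5 m (b=L-a=36/5):
  M_4 = 0  [x>a] = 0 kN·m
Superposition: M = Σ M_i = -310 kN·m ≈ -310.000000 kN·m

M(6) = -310 kN·m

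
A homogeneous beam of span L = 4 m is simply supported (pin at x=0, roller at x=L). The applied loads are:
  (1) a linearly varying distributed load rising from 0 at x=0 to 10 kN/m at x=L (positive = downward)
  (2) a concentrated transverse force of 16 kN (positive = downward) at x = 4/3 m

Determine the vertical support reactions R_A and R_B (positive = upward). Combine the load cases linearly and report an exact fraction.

R_A = 52/3 kN, R_B = 56/3 kN

Load 1 — triangular load w₀=10 kN/m (0→w₀ over full span):
  R_A = w₀L/6 = 10·4/6 = 20/3 kN
  R_B = w₀L/3 = 10·4/3 = 40/3 kN
Load 2 — point force P=16 kN at a=4/3 m (b=L-a=8/3):
  R_A = Pb/L = 16·(8/3)/4 = 32/3 kN
  R_B = Pa/L = 16·(4/3)/4 = 16/3 kN
Superposition: R_A = 52/3 kN, R_B = 56/3 kN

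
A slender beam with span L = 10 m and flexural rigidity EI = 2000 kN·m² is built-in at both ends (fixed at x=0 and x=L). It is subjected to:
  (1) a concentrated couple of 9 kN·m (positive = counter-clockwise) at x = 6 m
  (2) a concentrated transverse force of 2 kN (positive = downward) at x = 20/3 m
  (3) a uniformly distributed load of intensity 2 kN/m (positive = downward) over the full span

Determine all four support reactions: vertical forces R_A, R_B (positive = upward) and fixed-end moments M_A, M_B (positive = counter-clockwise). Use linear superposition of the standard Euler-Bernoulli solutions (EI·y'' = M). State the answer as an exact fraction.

R_A = 39874/3375 kN, M_A = 14194/675 kN·m, R_B = 34376/3375 kN, M_B = -12521/675 kN·m

Load 1 — applied couple M₀=9 kN·m at a=6 m (b=L-a=4):
  R_A = 6M₀ab/L³ = 6·9·6·4/10³ = 162/125 kN
  M_A = M₀b(2a-b)/L² = 9·4·(2·6-4)/10² = 72/25 kN·m
  R_B = -6M₀ab/L³ = -6·9·6·4/10³ = -162/125 kN
  M_B = M₀a(2b-a)/L² = 9·6·(2·4-6)/10² = 27/25 kN·m
Load 2 — point force P=2 kN at a=20/3 m (b=L-a=10/3):
  R_A = Pb²(3a+b)/L³ = 2·(10/3)²·(3·(20/3)+(10/3))/10³ = 14/27 kN
  M_A = Pab²/L² = 2·(20/3)·(10/3)²/10² = 40/27 kN·m
  R_B = Pa²(a+3b)/L³ = 2·(20/3)²·((20/3)+3·(10/3))/10³ = 40/27 kN
  M_B = -Pa²b/L² = -2·(20/3)²·(10/3)/10² = -80/27 kN·m
Load 3 — uniform load w=2 kN/m over full span:
  R_A = wL/2 = 2·10/2 = 10 kN
  M_A = wL²/12 = 2·10²/12 = 50/3 kN·m
  R_B = wL/2 = 2·10/2 = 10 kN
  M_B = -wL²/12 = -2·10²/12 = -50/3 kN·m
Superposition: R_A = 39874/3375 kN, M_A = 14194/675 kN·m, R_B = 34376/3375 kN, M_B = -12521/675 kN·m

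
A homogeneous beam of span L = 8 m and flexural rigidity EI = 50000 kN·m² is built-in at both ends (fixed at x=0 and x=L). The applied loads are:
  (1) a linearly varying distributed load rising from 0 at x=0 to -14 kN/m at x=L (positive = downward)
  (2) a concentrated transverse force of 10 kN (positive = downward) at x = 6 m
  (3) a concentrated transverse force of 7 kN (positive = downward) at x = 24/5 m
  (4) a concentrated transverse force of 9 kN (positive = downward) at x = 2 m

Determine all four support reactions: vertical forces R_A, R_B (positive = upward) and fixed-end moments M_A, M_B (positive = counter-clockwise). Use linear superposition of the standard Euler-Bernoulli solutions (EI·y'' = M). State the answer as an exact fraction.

Load 1 — triangular load w₀=-14 kN/m (0→w₀ over full span):
  R_A = 3w₀L/20 = 3·(-14)·8/20 = -84/5 kN
  M_A = w₀L²/30 = (-14)·8²/30 = -448/15 kN·m
  R_B = 7w₀L/20 = 7·(-14)·8/20 = -196/5 kN
  M_B = -w₀L²/20 = -(-14)·8²/20 = 224/5 kN·m
Load 2 — point force P=10 kN at a=6 m (b=L-a=2):
  R_A = Pb²(3a+b)/L³ = 10·2²·(3·6+2)/8³ = 25/16 kN
  M_A = Pab²/L² = 10·6·2²/8² = 15/4 kN·m
  R_B = Pa²(a+3b)/L³ = 10·6²·(6+3·2)/8³ = 135/16 kN
  M_B = -Pa²b/L² = -10·6²·2/8² = -45/4 kN·m
Load 3 — point force P=7 kN at a=24/5 m (b=L-a=16/5):
  R_A = Pb²(3a+b)/L³ = 7·(16/5)²·(3·(24/5)+(16/5))/8³ = 308/125 kN
  M_A = Pab²/L² = 7·(24/5)·(16/5)²/8² = 672/125 kN·m
  R_B = Pa²(a+3b)/L³ = 7·(24/5)²·((24/5)+3·(16/5))/8³ = 567/125 kN
  M_B = -Pa²b/L² = -7·(24/5)²·(16/5)/8² = -1008/125 kN·m
Load 4 — point force P=9 kN at a=2 m (b=L-a=6):
  R_A = Pb²(3a+b)/L³ = 9·6²·(3·2+6)/8³ = 243/32 kN
  M_A = Pab²/L² = 9·2·6²/8² = 81/8 kN·m
  R_B = Pa²(a+3b)/L³ = 9·2²·(2+3·6)/8³ = 45/32 kN
  M_B = -Pa²b/L² = -9·2²·6/8² = -27/8 kN·m
Superposition: R_A = -20719/4000 kN, M_A = -31847/3000 kN·m, R_B = -99281/4000 kN, M_B = 22111/1000 kN·m

R_A = -20719/4000 kN, M_A = -31847/3000 kN·m, R_B = -99281/4000 kN, M_B = 22111/1000 kN·m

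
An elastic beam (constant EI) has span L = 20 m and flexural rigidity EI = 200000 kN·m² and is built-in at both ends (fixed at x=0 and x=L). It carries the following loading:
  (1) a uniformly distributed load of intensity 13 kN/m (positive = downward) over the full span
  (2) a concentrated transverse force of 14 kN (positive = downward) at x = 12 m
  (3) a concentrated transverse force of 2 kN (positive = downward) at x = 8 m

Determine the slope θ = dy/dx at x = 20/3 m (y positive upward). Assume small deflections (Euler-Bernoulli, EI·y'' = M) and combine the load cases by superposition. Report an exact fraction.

θ(20/3) = -18257/5062500 rad

Load 1 — uniform load w=13 kN/m over full span:
  θ_1 = -wx(L-x)(L-2x)/(12EI) = -13·(20/3)·(20-(20/3))·(20-2·(20/3))/(12·200000) = -13/4050 rad
Load 2 — point force P=14 kN at a=12 m (b=L-a=8):
  θ_2 = -Pb²x(2aL-(3a+b)x)/(2L³EI)  [x≤a] = -14·8²·(20/3)·(2·12·20-(3·12+8)·(20/3))/(2·20³·200000) = -49/140625 rad
Load 3 — point force P=2 kN at a=8 m (b=L-a=12):
  θ_3 = -Pb²x(2aL-(3a+b)x)/(2L³EI)  [x≤a] = -2·12²·(20/3)·(2·8·20-(3·8+12)·(20/3))/(2·20³·200000) = -3/62500 rad
Superposition: θ = Σ θ_i = -18257/5062500 rad ≈ -0.003606 rad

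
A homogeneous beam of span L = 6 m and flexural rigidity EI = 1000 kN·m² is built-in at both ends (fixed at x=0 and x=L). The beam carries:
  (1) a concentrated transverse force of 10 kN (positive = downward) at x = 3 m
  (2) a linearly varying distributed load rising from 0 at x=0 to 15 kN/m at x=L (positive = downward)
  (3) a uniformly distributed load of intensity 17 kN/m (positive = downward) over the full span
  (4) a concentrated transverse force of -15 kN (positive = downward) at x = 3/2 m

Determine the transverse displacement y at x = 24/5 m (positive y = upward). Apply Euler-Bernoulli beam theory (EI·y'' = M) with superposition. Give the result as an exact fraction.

y(24/5) = -1835523/50000000 m

Load 1 — point force P=10 kN at a=3 m (b=L-a=3):
  y_1 = -Pa²(L-x)²(3bL-(3b+a)(L-x))/(6L³EI)  [x>a] = -10·3²·(6-(24/5))²·(3·3·6-(3·3+3)·(6-(24/5)))/(6·6³·1000) = -99/25000 m
Load 2 — triangular load w₀=15 kN/m (0→w₀ over full span):
  y_2 = -w₀x²(L-x)²(x+2L)/(120LEI) = -15·(24/5)²·(6-(24/5))²·((24/5)+2·6)/(120·6·1000) = -4536/390625 m
Load 3 — uniform load w=17 kN/m over full span:
  y_3 = -wx²(L-x)²/(24EI) = -17·(24/5)²·(6-(24/5))²/(24·1000) = -1836/78125 m
Load 4 — point force P=-15 kN at a=3/2 m (b=L-a=9/2):
  y_4 = -Pa²(L-x)²(3bL-(3b+a)(L-x))/(6L³EI)  [x>a] = -(-15)·(3/2)²·(6-(24/5))²·(3·(9/2)·6-(3·(9/2)+(3/2))·(6-(24/5)))/(6·6³·1000) = 189/80000 m
Superposition: y = Σ y_i = -1835523/50000000 m ≈ -0.036710 m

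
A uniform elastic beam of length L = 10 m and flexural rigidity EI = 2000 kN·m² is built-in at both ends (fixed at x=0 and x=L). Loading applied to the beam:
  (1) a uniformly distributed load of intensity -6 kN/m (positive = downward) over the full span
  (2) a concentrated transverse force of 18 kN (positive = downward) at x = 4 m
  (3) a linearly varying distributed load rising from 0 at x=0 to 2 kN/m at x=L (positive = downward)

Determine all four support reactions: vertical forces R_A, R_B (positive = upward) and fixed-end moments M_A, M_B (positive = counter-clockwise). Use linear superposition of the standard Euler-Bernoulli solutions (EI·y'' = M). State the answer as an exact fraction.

R_A = -1917/125 kN, M_A = -1306/75 kN·m, R_B = -2083/125 kN, M_B = 568/25 kN·m

Load 1 — uniform load w=-6 kN/m over full span:
  R_A = wL/2 = (-6)·10/2 = -30 kN
  M_A = wL²/12 = (-6)·10²/12 = -50 kN·m
  R_B = wL/2 = (-6)·10/2 = -30 kN
  M_B = -wL²/12 = -(-6)·10²/12 = 50 kN·m
Load 2 — point force P=18 kN at a=4 m (b=L-a=6):
  R_A = Pb²(3a+b)/L³ = 18·6²·(3·4+6)/10³ = 1458/125 kN
  M_A = Pab²/L² = 18·4·6²/10² = 648/25 kN·m
  R_B = Pa²(a+3b)/L³ = 18·4²·(4+3·6)/10³ = 792/125 kN
  M_B = -Pa²b/L² = -18·4²·6/10² = -432/25 kN·m
Load 3 — triangular load w₀=2 kN/m (0→w₀ over full span):
  R_A = 3w₀L/20 = 3·2·10/20 = 3 kN
  M_A = w₀L²/30 = 2·10²/30 = 20/3 kN·m
  R_B = 7w₀L/20 = 7·2·10/20 = 7 kN
  M_B = -w₀L²/20 = -2·10²/20 = -10 kN·m
Superposition: R_A = -1917/125 kN, M_A = -1306/75 kN·m, R_B = -2083/125 kN, M_B = 568/25 kN·m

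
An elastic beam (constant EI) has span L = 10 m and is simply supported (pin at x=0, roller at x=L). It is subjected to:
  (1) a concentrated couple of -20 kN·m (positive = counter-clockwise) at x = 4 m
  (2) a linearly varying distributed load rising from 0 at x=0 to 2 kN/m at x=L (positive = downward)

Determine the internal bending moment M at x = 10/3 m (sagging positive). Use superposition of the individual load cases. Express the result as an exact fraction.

M(10/3) = 260/81 kN·m

Load 1 — applied couple M₀=-20 kN·m at a=4 m (b=L-a=6):
  M_1 = M₀x/L  [x≤a] = (-20)·(10/3)/10 = -20/3 kN·m
Load 2 — triangular load w₀=2 kN/m (0→w₀ over full span):
  M_2 = w₀Lx/6 - w₀x³/(6L) = 2·10·(10/3)/6 - 2·(10/3)³/(6·10) = 800/81 kN·m
Superposition: M = Σ M_i = 260/81 kN·m ≈ 3.209877 kN·m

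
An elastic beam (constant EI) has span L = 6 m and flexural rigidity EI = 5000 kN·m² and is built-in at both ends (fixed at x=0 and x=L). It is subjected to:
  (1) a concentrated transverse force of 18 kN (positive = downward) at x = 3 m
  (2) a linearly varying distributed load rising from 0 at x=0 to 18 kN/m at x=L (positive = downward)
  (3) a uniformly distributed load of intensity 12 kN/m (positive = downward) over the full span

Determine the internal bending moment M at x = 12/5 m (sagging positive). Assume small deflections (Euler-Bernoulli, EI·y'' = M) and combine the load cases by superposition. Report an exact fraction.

M(12/5) = 8577/250 kN·m

Load 1 — point force P=18 kN at a=3 m (b=L-a=3):
  M_1 = Pb²(3a+b)x/L³ - Pab²/L²  [x≤a] = 18·3²·(3·3+3)·(12/5)/6³ - 18·3·3²/6² = 81/10 kN·m
Load 2 — triangular load w₀=18 kN/m (0→w₀ over full span):
  M_2 = 3w₀Lx/20 - w₀L²/30 - w₀x³/(6L) = 3·18·6·(12/5)/20 - 18·6²/30 - 18·(12/5)³/(6·6) = 1296/125 kN·m
Load 3 — uniform load w=12 kN/m over full span:
  M_3 = wLx/2 - wL²/12 - wx²/2 = 12·6·(12/5)/2 - 12·6²/12 - 12·(12/5)²/2 = 396/25 kN·m
Superposition: M = Σ M_i = 8577/250 kN·m ≈ 34.308000 kN·m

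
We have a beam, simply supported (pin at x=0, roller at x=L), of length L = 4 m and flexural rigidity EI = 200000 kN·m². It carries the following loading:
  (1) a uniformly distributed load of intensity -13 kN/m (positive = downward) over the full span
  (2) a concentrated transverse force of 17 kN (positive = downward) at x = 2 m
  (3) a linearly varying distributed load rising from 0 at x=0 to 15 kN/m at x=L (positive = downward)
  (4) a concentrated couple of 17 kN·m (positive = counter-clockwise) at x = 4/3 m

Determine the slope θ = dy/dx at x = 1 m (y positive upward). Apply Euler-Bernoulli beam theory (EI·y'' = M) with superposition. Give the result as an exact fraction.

Load 1 — uniform load w=-13 kN/m over full span:
  θ_1 = -w(L³-6Lx²+4x³)/(24EI) = -(-13)·(4³-6·4·1²+4·1³)/(24·200000) = 143/1200000 rad
Load 2 — point force P=17 kN at a=2 m (b=L-a=2):
  θ_2 = -Pb(L²-b²-3x²)/(6LEI)  [x≤a] = -17·2·(4²-2²-3·1²)/(6·4·200000) = -51/800000 rad
Load 3 — triangular load w₀=15 kN/m (0→w₀ over full span):
  θ_3 = -w₀(7L⁴-30L²x²+15x⁴)/(360LEI) = -15·(7·4⁴-30·4²·1²+15·1⁴)/(360·4·200000) = -1327/19200000 rad
Load 4 — applied couple M₀=17 kN·m at a=4/3 m (b=L-a=8/3):
  θ_4 = (M₀x²/(2L)+C₁)/EI  [x≤a] with C₁=M₀(3b²-L²)/(6L)=34/9 = (17·1²/(2·4)+(34/9))/200000 = 17/576000 rad
Superposition: θ = Σ θ_i = 911/57600000 rad ≈ 0.000016 rad

θ(1) = 911/57600000 rad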